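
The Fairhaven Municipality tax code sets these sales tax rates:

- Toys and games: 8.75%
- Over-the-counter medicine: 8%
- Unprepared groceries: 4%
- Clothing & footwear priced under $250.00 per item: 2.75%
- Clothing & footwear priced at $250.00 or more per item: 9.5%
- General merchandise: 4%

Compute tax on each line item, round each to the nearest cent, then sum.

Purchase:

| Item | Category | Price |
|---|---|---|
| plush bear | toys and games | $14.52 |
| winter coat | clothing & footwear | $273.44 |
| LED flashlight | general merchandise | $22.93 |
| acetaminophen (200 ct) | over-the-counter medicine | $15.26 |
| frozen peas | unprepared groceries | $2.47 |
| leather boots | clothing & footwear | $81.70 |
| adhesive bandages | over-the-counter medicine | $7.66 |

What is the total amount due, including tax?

Plush bear $14.52: toys and games → 8.75% → $1.27
Winter coat $273.44: clothing & footwear, $250.00 or more → 9.5% → $25.98
LED flashlight $22.93: general merchandise → 4% → $0.92
Acetaminophen (200 ct) $15.26: over-the-counter medicine → 8% → $1.22
Frozen peas $2.47: unprepared groceries → 4% → $0.10
Leather boots $81.70: clothing & footwear, under $250.00 → 2.75% → $2.25
Adhesive bandages $7.66: over-the-counter medicine → 8% → $0.61
Subtotal = $417.98; tax = $32.35; total due = $450.33

$450.33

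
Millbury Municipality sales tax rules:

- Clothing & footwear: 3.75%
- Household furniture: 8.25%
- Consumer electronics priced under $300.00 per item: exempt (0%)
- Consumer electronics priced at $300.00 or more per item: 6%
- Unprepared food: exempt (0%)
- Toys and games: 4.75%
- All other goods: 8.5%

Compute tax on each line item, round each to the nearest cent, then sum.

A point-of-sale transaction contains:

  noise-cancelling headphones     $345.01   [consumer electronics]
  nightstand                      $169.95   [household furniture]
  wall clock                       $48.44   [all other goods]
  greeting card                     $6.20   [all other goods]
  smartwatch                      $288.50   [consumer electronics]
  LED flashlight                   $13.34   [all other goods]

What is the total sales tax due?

Noise-cancelling headphones $345.01: consumer electronics, $300.00 or more → 6% → $20.70
Nightstand $169.95: household furniture → 8.25% → $14.02
Wall clock $48.44: all other goods → 8.5% → $4.12
Greeting card $6.20: all other goods → 8.5% → $0.53
Smartwatch $288.50: consumer electronics, under $300.00 → 0% → $0.00
LED flashlight $13.34: all other goods → 8.5% → $1.13
Total tax = $20.70 + $14.02 + $4.12 + $0.53 + $1.13 = $40.50

$40.50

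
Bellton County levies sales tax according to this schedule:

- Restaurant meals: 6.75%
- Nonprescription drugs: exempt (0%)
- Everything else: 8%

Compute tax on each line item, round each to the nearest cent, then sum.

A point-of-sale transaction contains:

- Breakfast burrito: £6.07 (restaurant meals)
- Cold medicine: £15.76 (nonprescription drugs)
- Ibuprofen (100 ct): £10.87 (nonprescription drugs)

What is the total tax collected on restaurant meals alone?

£0.41

Breakfast burrito £6.07: restaurant meals → 6.75% → £0.41
Tax on restaurant meals = £0.41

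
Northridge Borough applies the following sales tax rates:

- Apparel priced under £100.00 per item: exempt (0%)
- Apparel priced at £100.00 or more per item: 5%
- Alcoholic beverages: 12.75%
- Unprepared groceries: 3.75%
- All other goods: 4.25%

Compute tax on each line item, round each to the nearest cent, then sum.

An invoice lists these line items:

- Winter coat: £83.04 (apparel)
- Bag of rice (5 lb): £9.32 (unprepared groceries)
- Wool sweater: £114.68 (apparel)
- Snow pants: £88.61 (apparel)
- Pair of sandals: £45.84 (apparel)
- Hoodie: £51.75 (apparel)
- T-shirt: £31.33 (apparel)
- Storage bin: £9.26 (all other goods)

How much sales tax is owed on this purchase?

£6.47

Winter coat £83.04: apparel, under £100.00 → 0% → £0.00
Bag of rice (5 lb) £9.32: unprepared groceries → 3.75% → £0.35
Wool sweater £114.68: apparel, £100.00 or more → 5% → £5.73
Snow pants £88.61: apparel, under £100.00 → 0% → £0.00
Pair of sandals £45.84: apparel, under £100.00 → 0% → £0.00
Hoodie £51.75: apparel, under £100.00 → 0% → £0.00
T-shirt £31.33: apparel, under £100.00 → 0% → £0.00
Storage bin £9.26: all other goods → 4.25% → £0.39
Total tax = £0.35 + £5.73 + £0.39 = £6.47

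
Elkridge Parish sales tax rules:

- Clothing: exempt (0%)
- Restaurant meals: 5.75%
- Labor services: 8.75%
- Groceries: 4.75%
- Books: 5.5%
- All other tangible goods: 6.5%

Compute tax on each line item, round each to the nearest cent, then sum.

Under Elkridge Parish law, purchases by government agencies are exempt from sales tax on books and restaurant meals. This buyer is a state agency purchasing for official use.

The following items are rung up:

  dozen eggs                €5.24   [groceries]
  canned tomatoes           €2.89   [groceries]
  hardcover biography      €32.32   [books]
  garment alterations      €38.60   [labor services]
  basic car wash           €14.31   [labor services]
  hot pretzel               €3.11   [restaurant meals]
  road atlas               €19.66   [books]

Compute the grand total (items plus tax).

€121.15

Dozen eggs €5.24: groceries → 4.75% → €0.25
Canned tomatoes €2.89: groceries → 4.75% → €0.14
Hardcover biography €32.32: books, buyer-exempt → 0% → €0.00
Garment alterations €38.60: labor services → 8.75% → €3.38
Basic car wash €14.31: labor services → 8.75% → €1.25
Hot pretzel €3.11: restaurant meals, buyer-exempt → 0% → €0.00
Road atlas €19.66: books, buyer-exempt → 0% → €0.00
Subtotal = €116.13; tax = €5.02; total due = €121.15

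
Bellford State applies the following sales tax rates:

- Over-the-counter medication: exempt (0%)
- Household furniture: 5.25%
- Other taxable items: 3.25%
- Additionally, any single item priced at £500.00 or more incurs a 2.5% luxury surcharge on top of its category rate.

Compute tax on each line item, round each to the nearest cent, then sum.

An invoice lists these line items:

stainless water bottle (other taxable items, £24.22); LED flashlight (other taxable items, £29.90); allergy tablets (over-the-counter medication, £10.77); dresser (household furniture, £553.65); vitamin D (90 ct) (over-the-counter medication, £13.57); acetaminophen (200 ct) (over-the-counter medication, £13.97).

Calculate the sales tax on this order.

Stainless water bottle £24.22: other taxable items → 3.25% → £0.79
LED flashlight £29.90: other taxable items → 3.25% → £0.97
Allergy tablets £10.77: over-the-counter medication → 0% → £0.00
Dresser £553.65: household furniture → 5.25% + 2.5% surcharge = 7.75% → £42.91
Vitamin D (90 ct) £13.57: over-the-counter medication → 0% → £0.00
Acetaminophen (200 ct) £13.97: over-the-counter medication → 0% → £0.00
Total tax = £0.79 + £0.97 + £42.91 = £44.67

£44.67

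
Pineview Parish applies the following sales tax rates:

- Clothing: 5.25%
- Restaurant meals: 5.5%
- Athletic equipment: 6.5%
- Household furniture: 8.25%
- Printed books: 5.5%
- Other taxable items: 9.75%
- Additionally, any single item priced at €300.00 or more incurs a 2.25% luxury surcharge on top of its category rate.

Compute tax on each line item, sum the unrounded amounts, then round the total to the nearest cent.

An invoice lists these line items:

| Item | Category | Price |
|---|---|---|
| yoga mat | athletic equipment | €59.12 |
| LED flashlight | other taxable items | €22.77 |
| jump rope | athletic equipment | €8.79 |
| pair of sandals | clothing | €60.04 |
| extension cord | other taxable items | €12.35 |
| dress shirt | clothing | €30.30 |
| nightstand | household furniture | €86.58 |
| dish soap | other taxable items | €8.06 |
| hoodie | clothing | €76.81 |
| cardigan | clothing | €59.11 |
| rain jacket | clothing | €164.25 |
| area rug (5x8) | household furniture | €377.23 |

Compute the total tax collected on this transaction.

Yoga mat €59.12: athletic equipment → 6.5% → €3.8428
LED flashlight €22.77: other taxable items → 9.75% → €2.220075
Jump rope €8.79: athletic equipment → 6.5% → €0.57135
Pair of sandals €60.04: clothing → 5.25% → €3.1521
Extension cord €12.35: other taxable items → 9.75% → €1.204125
Dress shirt €30.30: clothing → 5.25% → €1.59075
Nightstand €86.58: household furniture → 8.25% → €7.14285
Dish soap €8.06: other taxable items → 9.75% → €0.78585
Hoodie €76.81: clothing → 5.25% → €4.032525
Cardigan €59.11: clothing → 5.25% → €3.103275
Rain jacket €164.25: clothing → 5.25% → €8.623125
Area rug (5x8) €377.23: household furniture → 8.25% + 2.25% surcharge = 10.5% → €39.60915
Unrounded tax sum = €75.877975 → €75.88

€75.88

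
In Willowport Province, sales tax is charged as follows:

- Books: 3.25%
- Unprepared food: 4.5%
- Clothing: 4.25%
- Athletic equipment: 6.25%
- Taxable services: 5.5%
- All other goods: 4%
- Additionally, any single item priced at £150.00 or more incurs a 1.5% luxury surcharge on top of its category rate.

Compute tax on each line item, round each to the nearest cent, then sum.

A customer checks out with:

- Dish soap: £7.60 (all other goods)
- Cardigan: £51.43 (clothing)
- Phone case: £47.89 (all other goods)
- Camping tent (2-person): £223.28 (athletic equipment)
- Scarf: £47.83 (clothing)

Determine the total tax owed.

Dish soap £7.60: all other goods → 4% → £0.30
Cardigan £51.43: clothing → 4.25% → £2.19
Phone case £47.89: all other goods → 4% → £1.92
Camping tent (2-person) £223.28: athletic equipment → 6.25% + 1.5% surcharge = 7.75% → £17.30
Scarf £47.83: clothing → 4.25% → £2.03
Total tax = £0.30 + £2.19 + £1.92 + £17.30 + £2.03 = £23.74

£23.74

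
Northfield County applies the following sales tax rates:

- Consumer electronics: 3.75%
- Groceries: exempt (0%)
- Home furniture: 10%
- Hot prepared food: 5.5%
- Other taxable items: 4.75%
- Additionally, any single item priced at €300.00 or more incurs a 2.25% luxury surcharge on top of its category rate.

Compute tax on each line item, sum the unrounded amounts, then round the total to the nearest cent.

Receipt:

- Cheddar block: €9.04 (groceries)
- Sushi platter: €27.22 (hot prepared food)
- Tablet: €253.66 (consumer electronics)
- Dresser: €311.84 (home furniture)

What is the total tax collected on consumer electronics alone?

Tablet €253.66: consumer electronics → 3.75% → €9.51225
Tax on consumer electronics: unrounded sum = €9.51225 → €9.51

€9.51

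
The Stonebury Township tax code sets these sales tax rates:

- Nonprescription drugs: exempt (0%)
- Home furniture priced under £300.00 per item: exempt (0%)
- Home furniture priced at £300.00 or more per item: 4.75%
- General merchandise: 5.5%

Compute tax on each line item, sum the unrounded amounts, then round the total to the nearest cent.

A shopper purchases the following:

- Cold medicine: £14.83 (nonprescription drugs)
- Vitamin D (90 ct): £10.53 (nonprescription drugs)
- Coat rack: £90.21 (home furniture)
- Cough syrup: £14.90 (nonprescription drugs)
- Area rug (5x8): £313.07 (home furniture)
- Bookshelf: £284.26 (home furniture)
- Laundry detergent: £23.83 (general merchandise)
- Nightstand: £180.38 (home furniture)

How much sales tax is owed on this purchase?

£16.18

Cold medicine £14.83: nonprescription drugs → 0% → £0.00
Vitamin D (90 ct) £10.53: nonprescription drugs → 0% → £0.00
Coat rack £90.21: home furniture, under £300.00 → 0% → £0.00
Cough syrup £14.90: nonprescription drugs → 0% → £0.00
Area rug (5x8) £313.07: home furniture, £300.00 or more → 4.75% → £14.870825
Bookshelf £284.26: home furniture, under £300.00 → 0% → £0.00
Laundry detergent £23.83: general merchandise → 5.5% → £1.31065
Nightstand £180.38: home furniture, under £300.00 → 0% → £0.00
Unrounded tax sum = £16.181475 → £16.18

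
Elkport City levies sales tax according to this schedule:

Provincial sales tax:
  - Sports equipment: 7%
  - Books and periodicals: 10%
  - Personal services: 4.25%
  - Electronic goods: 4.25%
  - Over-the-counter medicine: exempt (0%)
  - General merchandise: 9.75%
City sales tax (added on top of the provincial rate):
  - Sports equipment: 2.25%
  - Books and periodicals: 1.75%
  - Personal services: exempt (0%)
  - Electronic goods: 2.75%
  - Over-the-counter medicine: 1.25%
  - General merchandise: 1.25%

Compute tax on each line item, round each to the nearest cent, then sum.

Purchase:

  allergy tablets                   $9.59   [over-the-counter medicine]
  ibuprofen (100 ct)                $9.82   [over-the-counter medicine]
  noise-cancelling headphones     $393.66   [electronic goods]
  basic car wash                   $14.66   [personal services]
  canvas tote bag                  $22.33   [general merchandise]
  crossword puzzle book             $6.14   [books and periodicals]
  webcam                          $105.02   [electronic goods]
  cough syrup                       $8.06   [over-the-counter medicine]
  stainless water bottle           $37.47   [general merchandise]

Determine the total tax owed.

$43.17

Allergy tablets $9.59: over-the-counter medicine → 0% + 1.25% city = 1.25% → $0.12
Ibuprofen (100 ct) $9.82: over-the-counter medicine → 0% + 1.25% city = 1.25% → $0.12
Noise-cancelling headphones $393.66: electronic goods → 4.25% + 2.75% city = 7% → $27.56
Basic car wash $14.66: personal services → 4.25% + 0% city = 4.25% → $0.62
Canvas tote bag $22.33: general merchandise → 9.75% + 1.25% city = 11% → $2.46
Crossword puzzle book $6.14: books and periodicals → 10% + 1.75% city = 11.75% → $0.72
Webcam $105.02: electronic goods → 4.25% + 2.75% city = 7% → $7.35
Cough syrup $8.06: over-the-counter medicine → 0% + 1.25% city = 1.25% → $0.10
Stainless water bottle $37.47: general merchandise → 9.75% + 1.25% city = 11% → $4.12
Total tax = $0.12 + $0.12 + $27.56 + $0.62 + $2.46 + $0.72 + $7.35 + $0.10 + $4.12 = $43.17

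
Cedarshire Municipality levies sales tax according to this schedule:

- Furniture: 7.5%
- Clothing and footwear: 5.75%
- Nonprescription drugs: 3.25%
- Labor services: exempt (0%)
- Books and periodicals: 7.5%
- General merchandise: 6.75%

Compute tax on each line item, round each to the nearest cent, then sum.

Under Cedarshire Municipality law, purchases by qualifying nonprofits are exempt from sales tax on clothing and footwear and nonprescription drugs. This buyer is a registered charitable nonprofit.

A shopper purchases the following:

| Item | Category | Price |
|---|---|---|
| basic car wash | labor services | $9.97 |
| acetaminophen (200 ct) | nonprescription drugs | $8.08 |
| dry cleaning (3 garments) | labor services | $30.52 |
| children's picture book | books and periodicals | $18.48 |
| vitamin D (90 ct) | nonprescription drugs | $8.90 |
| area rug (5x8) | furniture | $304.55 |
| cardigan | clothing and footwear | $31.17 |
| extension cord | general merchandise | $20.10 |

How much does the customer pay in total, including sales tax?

$457.36

Basic car wash $9.97: labor services → 0% → $0.00
Acetaminophen (200 ct) $8.08: nonprescription drugs, buyer-exempt → 0% → $0.00
Dry cleaning (3 garments) $30.52: labor services → 0% → $0.00
Children's picture book $18.48: books and periodicals → 7.5% → $1.39
Vitamin D (90 ct) $8.90: nonprescription drugs, buyer-exempt → 0% → $0.00
Area rug (5x8) $304.55: furniture → 7.5% → $22.84
Cardigan $31.17: clothing and footwear, buyer-exempt → 0% → $0.00
Extension cord $20.10: general merchandise → 6.75% → $1.36
Subtotal = $431.77; tax = $25.59; total due = $457.36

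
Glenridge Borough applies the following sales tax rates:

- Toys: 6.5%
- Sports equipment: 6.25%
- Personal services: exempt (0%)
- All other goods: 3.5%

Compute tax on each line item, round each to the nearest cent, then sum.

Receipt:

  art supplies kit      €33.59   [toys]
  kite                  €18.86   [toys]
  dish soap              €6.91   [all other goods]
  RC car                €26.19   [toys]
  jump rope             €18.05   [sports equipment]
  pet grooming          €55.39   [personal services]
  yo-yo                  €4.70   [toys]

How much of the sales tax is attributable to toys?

€5.42

Art supplies kit €33.59: toys → 6.5% → €2.18
Kite €18.86: toys → 6.5% → €1.23
RC car €26.19: toys → 6.5% → €1.70
Yo-yo €4.70: toys → 6.5% → €0.31
Tax on toys = €2.18 + €1.23 + €1.70 + €0.31 = €5.42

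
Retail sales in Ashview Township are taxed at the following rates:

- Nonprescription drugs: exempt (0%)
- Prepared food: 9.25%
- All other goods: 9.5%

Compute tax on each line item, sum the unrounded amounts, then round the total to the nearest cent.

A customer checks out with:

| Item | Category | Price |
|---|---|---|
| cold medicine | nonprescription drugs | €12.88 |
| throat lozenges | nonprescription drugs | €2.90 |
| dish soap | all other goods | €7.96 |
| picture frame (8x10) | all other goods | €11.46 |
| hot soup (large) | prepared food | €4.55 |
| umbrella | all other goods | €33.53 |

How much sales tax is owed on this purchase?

€5.45

Cold medicine €12.88: nonprescription drugs → 0% → €0.00
Throat lozenges €2.90: nonprescription drugs → 0% → €0.00
Dish soap €7.96: all other goods → 9.5% → €0.7562
Picture frame (8x10) €11.46: all other goods → 9.5% → €1.0887
Hot soup (large) €4.55: prepared food → 9.25% → €0.420875
Umbrella €33.53: all other goods → 9.5% → €3.18535
Unrounded tax sum = €5.451125 → €5.45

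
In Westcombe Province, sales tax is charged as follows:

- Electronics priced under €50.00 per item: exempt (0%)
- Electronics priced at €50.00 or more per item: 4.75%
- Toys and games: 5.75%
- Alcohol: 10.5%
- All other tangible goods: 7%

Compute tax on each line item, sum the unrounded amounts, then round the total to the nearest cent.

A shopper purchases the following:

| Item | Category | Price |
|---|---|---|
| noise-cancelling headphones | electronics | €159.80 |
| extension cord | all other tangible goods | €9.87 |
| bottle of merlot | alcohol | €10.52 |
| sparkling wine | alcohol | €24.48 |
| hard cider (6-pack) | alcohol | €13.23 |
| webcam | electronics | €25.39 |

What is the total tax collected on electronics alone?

€7.59

Noise-cancelling headphones €159.80: electronics, €50.00 or more → 4.75% → €7.5905
Webcam €25.39: electronics, under €50.00 → 0% → €0.00
Tax on electronics: unrounded sum = €7.5905 → €7.59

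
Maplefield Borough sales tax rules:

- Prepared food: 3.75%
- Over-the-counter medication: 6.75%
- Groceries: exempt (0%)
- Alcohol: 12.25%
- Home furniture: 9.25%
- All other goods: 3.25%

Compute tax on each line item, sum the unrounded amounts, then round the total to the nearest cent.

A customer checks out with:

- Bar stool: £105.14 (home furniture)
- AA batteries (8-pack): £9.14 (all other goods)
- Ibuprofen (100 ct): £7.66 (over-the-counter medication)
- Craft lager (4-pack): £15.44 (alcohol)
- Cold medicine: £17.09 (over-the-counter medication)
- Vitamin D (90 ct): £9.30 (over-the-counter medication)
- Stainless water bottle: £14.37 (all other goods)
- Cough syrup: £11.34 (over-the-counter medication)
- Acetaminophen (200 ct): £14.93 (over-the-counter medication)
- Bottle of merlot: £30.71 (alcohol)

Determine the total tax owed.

Bar stool £105.14: home furniture → 9.25% → £9.72545
AA batteries (8-pack) £9.14: all other goods → 3.25% → £0.29705
Ibuprofen (100 ct) £7.66: over-the-counter medication → 6.75% → £0.51705
Craft lager (4-pack) £15.44: alcohol → 12.25% → £1.8914
Cold medicine £17.09: over-the-counter medication → 6.75% → £1.153575
Vitamin D (90 ct) £9.30: over-the-counter medication → 6.75% → £0.62775
Stainless water bottle £14.37: all other goods → 3.25% → £0.467025
Cough syrup £11.34: over-the-counter medication → 6.75% → £0.76545
Acetaminophen (200 ct) £14.93: over-the-counter medication → 6.75% → £1.007775
Bottle of merlot £30.71: alcohol → 12.25% → £3.761975
Unrounded tax sum = £20.2145 → £20.21

£20.21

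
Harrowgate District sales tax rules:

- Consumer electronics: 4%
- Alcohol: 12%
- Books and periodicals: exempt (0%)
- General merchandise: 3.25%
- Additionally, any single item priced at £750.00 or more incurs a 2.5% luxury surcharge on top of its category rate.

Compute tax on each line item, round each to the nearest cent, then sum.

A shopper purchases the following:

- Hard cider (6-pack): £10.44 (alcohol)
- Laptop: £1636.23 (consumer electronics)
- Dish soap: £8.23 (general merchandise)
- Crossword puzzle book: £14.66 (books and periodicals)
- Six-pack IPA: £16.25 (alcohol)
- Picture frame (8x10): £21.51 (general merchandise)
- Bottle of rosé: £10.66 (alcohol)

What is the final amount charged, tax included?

£1829.78

Hard cider (6-pack) £10.44: alcohol → 12% → £1.25
Laptop £1636.23: consumer electronics → 4% + 2.5% surcharge = 6.5% → £106.35
Dish soap £8.23: general merchandise → 3.25% → £0.27
Crossword puzzle book £14.66: books and periodicals → 0% → £0.00
Six-pack IPA £16.25: alcohol → 12% → £1.95
Picture frame (8x10) £21.51: general merchandise → 3.25% → £0.70
Bottle of rosé £10.66: alcohol → 12% → £1.28
Subtotal = £1717.98; tax = £111.80; total due = £1829.78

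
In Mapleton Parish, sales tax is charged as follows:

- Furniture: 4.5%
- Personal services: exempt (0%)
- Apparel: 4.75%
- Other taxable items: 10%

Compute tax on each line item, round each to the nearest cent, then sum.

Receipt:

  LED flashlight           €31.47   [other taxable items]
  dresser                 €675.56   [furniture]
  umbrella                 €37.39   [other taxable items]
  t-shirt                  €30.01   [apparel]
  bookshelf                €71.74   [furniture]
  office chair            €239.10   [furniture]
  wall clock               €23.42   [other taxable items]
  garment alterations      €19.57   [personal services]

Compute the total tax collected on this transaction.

€55.05

LED flashlight €31.47: other taxable items → 10% → €3.15
Dresser €675.56: furniture → 4.5% → €30.40
Umbrella €37.39: other taxable items → 10% → €3.74
T-shirt €30.01: apparel → 4.75% → €1.43
Bookshelf €71.74: furniture → 4.5% → €3.23
Office chair €239.10: furniture → 4.5% → €10.76
Wall clock €23.42: other taxable items → 10% → €2.34
Garment alterations €19.57: personal services → 0% → €0.00
Total tax = €3.15 + €30.40 + €3.74 + €1.43 + €3.23 + €10.76 + €2.34 = €55.05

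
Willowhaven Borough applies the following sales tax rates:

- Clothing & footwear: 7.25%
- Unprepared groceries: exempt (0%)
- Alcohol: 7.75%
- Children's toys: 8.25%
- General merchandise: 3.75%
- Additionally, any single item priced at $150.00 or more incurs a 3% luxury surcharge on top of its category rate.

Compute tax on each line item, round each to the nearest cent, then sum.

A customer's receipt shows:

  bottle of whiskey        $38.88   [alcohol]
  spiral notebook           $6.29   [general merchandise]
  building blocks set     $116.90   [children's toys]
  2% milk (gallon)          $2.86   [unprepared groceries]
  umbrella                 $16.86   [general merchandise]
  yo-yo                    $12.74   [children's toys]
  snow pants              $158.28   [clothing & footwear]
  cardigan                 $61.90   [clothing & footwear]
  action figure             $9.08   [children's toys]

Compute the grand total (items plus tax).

Bottle of whiskey $38.88: alcohol → 7.75% → $3.01
Spiral notebook $6.29: general merchandise → 3.75% → $0.24
Building blocks set $116.90: children's toys → 8.25% → $9.64
2% milk (gallon) $2.86: unprepared groceries → 0% → $0.00
Umbrella $16.86: general merchandise → 3.75% → $0.63
Yo-yo $12.74: children's toys → 8.25% → $1.05
Snow pants $158.28: clothing & footwear → 7.25% + 3% surcharge = 10.25% → $16.22
Cardigan $61.90: clothing & footwear → 7.25% → $4.49
Action figure $9.08: children's toys → 8.25% → $0.75
Subtotal = $423.79; tax = $36.03; total due = $459.82

$459.82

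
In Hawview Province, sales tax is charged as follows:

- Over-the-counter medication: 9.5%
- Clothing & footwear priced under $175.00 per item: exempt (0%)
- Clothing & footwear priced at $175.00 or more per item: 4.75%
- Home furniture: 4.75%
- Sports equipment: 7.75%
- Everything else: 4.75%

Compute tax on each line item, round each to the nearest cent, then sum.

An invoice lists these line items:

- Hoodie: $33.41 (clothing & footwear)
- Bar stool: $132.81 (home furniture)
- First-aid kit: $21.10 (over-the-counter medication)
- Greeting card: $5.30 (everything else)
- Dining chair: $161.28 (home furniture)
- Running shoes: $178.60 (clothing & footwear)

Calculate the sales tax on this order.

Hoodie $33.41: clothing & footwear, under $175.00 → 0% → $0.00
Bar stool $132.81: home furniture → 4.75% → $6.31
First-aid kit $21.10: over-the-counter medication → 9.5% → $2.00
Greeting card $5.30: everything else → 4.75% → $0.25
Dining chair $161.28: home furniture → 4.75% → $7.66
Running shoes $178.60: clothing & footwear, $175.00 or more → 4.75% → $8.48
Total tax = $6.31 + $2.00 + $0.25 + $7.66 + $8.48 = $24.70

$24.70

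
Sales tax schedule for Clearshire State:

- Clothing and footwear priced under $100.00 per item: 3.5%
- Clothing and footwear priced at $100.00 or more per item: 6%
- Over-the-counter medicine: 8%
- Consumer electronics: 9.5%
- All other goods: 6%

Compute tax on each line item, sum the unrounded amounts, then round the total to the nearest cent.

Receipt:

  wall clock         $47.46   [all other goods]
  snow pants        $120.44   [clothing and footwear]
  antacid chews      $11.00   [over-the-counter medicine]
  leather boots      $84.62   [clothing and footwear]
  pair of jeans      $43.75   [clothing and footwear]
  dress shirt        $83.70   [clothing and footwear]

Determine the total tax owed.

$18.38

Wall clock $47.46: all other goods → 6% → $2.8476
Snow pants $120.44: clothing and footwear, $100.00 or more → 6% → $7.2264
Antacid chews $11.00: over-the-counter medicine → 8% → $0.88
Leather boots $84.62: clothing and footwear, under $100.00 → 3.5% → $2.9617
Pair of jeans $43.75: clothing and footwear, under $100.00 → 3.5% → $1.53125
Dress shirt $83.70: clothing and footwear, under $100.00 → 3.5% → $2.9295
Unrounded tax sum = $18.37645 → $18.38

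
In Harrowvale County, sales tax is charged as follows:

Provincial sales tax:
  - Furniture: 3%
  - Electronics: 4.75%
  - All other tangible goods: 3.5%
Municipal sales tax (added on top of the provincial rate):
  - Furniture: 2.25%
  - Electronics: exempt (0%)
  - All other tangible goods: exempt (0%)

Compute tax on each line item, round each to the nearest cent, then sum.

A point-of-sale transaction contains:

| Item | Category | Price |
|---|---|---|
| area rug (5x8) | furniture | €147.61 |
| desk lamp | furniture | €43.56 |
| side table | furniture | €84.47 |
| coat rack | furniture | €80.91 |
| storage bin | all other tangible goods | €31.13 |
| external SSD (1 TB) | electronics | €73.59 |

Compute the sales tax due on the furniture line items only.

Area rug (5x8) €147.61: furniture → 3% + 2.25% municipal = 5.25% → €7.75
Desk lamp €43.56: furniture → 3% + 2.25% municipal = 5.25% → €2.29
Side table €84.47: furniture → 3% + 2.25% municipal = 5.25% → €4.43
Coat rack €80.91: furniture → 3% + 2.25% municipal = 5.25% → €4.25
Tax on furniture = €7.75 + €2.29 + €4.43 + €4.25 = €18.72

€18.72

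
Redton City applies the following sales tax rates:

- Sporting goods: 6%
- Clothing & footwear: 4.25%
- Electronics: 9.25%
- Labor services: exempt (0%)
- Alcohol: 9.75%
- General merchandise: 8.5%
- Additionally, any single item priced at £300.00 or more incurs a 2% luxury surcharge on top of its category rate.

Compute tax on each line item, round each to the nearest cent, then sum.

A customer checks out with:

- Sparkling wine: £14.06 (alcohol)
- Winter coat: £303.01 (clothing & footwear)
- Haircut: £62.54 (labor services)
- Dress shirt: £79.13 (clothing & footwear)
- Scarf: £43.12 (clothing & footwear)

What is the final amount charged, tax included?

£527.36

Sparkling wine £14.06: alcohol → 9.75% → £1.37
Winter coat £303.01: clothing & footwear → 4.25% + 2% surcharge = 6.25% → £18.94
Haircut £62.54: labor services → 0% → £0.00
Dress shirt £79.13: clothing & footwear → 4.25% → £3.36
Scarf £43.12: clothing & footwear → 4.25% → £1.83
Subtotal = £501.86; tax = £25.50; total due = £527.36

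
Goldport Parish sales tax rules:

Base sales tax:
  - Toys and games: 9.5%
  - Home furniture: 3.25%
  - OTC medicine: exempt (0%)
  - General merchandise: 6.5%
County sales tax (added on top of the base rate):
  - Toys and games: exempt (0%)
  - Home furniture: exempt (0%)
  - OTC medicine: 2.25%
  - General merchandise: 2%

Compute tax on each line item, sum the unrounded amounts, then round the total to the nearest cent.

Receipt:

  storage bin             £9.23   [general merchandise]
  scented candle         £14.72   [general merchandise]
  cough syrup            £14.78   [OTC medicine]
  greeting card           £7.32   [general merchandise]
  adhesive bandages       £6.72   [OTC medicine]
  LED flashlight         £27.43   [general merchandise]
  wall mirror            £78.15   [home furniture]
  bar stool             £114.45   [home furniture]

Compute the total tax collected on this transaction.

Storage bin £9.23: general merchandise → 6.5% + 2% county = 8.5% → £0.78455
Scented candle £14.72: general merchandise → 6.5% + 2% county = 8.5% → £1.2512
Cough syrup £14.78: OTC medicine → 0% + 2.25% county = 2.25% → £0.33255
Greeting card £7.32: general merchandise → 6.5% + 2% county = 8.5% → £0.6222
Adhesive bandages £6.72: OTC medicine → 0% + 2.25% county = 2.25% → £0.1512
LED flashlight £27.43: general merchandise → 6.5% + 2% county = 8.5% → £2.33155
Wall mirror £78.15: home furniture → 3.25% + 0% county = 3.25% → £2.539875
Bar stool £114.45: home furniture → 3.25% + 0% county = 3.25% → £3.719625
Unrounded tax sum = £11.73275 → £11.73

£11.73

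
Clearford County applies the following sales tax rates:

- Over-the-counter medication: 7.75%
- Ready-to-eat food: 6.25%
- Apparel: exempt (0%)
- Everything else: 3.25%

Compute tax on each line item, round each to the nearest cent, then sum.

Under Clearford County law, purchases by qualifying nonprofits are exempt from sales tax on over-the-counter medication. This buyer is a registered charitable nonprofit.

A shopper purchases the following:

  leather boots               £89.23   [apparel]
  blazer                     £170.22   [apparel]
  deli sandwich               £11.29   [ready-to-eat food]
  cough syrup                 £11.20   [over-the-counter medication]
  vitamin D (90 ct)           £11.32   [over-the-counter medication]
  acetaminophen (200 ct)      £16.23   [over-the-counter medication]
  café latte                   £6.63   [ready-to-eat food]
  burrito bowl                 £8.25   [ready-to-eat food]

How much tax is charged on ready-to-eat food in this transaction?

£1.64

Deli sandwich £11.29: ready-to-eat food → 6.25% → £0.71
Café latte £6.63: ready-to-eat food → 6.25% → £0.41
Burrito bowl £8.25: ready-to-eat food → 6.25% → £0.52
Tax on ready-to-eat food = £0.71 + £0.41 + £0.52 = £1.64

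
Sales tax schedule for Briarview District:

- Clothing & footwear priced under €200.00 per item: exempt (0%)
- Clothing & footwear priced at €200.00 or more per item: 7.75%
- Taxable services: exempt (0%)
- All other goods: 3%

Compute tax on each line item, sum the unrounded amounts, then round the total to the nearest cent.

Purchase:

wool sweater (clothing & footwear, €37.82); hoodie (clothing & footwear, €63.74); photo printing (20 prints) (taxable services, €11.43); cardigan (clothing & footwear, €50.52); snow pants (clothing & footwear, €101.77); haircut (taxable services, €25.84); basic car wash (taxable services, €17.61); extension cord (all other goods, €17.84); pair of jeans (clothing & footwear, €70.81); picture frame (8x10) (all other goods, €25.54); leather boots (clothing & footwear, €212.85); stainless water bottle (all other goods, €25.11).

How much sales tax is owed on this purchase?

Wool sweater €37.82: clothing & footwear, under €200.00 → 0% → €0.00
Hoodie €63.74: clothing & footwear, under €200.00 → 0% → €0.00
Photo printing (20 prints) €11.43: taxable services → 0% → €0.00
Cardigan €50.52: clothing & footwear, under €200.00 → 0% → €0.00
Snow pants €101.77: clothing & footwear, under €200.00 → 0% → €0.00
Haircut €25.84: taxable services → 0% → €0.00
Basic car wash €17.61: taxable services → 0% → €0.00
Extension cord €17.84: all other goods → 3% → €0.5352
Pair of jeans €70.81: clothing & footwear, under €200.00 → 0% → €0.00
Picture frame (8x10) €25.54: all other goods → 3% → €0.7662
Leather boots €212.85: clothing & footwear, €200.00 or more → 7.75% → €16.495875
Stainless water bottle €25.11: all other goods → 3% → €0.7533
Unrounded tax sum = €18.550575 → €18.55

€18.55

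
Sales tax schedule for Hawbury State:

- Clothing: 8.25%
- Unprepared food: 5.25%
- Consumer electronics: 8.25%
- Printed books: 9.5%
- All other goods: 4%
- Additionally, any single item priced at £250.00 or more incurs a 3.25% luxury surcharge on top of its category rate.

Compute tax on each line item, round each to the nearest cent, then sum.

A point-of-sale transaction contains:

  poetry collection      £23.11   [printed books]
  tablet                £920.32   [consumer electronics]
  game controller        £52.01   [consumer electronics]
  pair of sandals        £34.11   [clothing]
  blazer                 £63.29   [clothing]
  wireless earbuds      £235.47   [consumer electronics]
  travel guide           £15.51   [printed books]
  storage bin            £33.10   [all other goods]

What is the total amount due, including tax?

Poetry collection £23.11: printed books → 9.5% → £2.20
Tablet £920.32: consumer electronics → 8.25% + 3.25% surcharge = 11.5% → £105.84
Game controller £52.01: consumer electronics → 8.25% → £4.29
Pair of sandals £34.11: clothing → 8.25% → £2.81
Blazer £63.29: clothing → 8.25% → £5.22
Wireless earbuds £235.47: consumer electronics → 8.25% → £19.43
Travel guide £15.51: printed books → 9.5% → £1.47
Storage bin £33.10: all other goods → 4% → £1.32
Subtotal = £1376.92; tax = £142.58; total due = £1519.50

£1519.50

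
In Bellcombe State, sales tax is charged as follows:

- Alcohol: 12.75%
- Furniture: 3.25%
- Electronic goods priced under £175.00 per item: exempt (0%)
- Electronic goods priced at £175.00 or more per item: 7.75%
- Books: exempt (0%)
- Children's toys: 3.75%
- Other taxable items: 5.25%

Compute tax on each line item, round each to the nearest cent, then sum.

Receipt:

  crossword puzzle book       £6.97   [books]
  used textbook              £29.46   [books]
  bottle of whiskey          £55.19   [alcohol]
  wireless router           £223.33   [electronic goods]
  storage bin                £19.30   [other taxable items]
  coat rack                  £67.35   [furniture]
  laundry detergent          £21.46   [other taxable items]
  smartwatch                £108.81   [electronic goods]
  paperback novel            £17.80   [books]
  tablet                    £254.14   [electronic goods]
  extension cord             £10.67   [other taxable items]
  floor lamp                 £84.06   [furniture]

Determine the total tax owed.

Crossword puzzle book £6.97: books → 0% → £0.00
Used textbook £29.46: books → 0% → £0.00
Bottle of whiskey £55.19: alcohol → 12.75% → £7.04
Wireless router £223.33: electronic goods, £175.00 or more → 7.75% → £17.31
Storage bin £19.30: other taxable items → 5.25% → £1.01
Coat rack £67.35: furniture → 3.25% → £2.19
Laundry detergent £21.46: other taxable items → 5.25% → £1.13
Smartwatch £108.81: electronic goods, under £175.00 → 0% → £0.00
Paperback novel £17.80: books → 0% → £0.00
Tablet £254.14: electronic goods, £175.00 or more → 7.75% → £19.70
Extension cord £10.67: other taxable items → 5.25% → £0.56
Floor lamp £84.06: furniture → 3.25% → £2.73
Total tax = £7.04 + £17.31 + £1.01 + £2.19 + £1.13 + £19.70 + £0.56 + £2.73 = £51.67

£51.67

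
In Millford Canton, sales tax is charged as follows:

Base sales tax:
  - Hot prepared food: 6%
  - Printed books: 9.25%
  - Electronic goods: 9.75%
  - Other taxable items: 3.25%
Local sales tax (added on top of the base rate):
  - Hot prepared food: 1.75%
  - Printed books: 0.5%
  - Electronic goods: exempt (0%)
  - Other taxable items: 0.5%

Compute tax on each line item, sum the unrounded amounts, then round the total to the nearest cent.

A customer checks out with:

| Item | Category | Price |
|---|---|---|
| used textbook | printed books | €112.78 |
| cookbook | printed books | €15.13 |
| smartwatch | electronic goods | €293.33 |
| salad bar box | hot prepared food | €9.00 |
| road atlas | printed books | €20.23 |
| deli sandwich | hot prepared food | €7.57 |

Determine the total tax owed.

Used textbook €112.78: printed books → 9.25% + 0.5% local = 9.75% → €10.99605
Cookbook €15.13: printed books → 9.25% + 0.5% local = 9.75% → €1.475175
Smartwatch €293.33: electronic goods → 9.75% + 0% local = 9.75% → €28.599675
Salad bar box €9.00: hot prepared food → 6% + 1.75% local = 7.75% → €0.6975
Road atlas €20.23: printed books → 9.25% + 0.5% local = 9.75% → €1.972425
Deli sandwich €7.57: hot prepared food → 6% + 1.75% local = 7.75% → €0.586675
Unrounded tax sum = €44.3275 → €44.33

€44.33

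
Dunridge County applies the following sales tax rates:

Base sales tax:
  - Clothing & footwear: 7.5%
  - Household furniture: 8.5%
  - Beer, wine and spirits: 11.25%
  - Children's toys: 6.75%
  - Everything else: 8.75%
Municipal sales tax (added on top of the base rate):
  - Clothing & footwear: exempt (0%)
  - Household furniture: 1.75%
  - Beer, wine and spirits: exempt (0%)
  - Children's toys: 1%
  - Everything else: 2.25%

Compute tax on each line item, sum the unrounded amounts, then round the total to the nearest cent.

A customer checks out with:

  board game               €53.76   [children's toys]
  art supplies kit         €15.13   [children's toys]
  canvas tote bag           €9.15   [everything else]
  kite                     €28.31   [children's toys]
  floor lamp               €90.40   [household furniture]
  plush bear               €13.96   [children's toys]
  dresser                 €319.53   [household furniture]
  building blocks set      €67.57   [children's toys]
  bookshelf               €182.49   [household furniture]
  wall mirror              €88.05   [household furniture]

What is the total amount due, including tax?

Board game €53.76: children's toys → 6.75% + 1% municipal = 7.75% → €4.1664
Art supplies kit €15.13: children's toys → 6.75% + 1% municipal = 7.75% → €1.172575
Canvas tote bag €9.15: everything else → 8.75% + 2.25% municipal = 11% → €1.0065
Kite €28.31: children's toys → 6.75% + 1% municipal = 7.75% → €2.194025
Floor lamp €90.40: household furniture → 8.5% + 1.75% municipal = 10.25% → €9.266
Plush bear €13.96: children's toys → 6.75% + 1% municipal = 7.75% → €1.0819
Dresser €319.53: household furniture → 8.5% + 1.75% municipal = 10.25% → €32.751825
Building blocks set €67.57: children's toys → 6.75% + 1% municipal = 7.75% → €5.236675
Bookshelf €182.49: household furniture → 8.5% + 1.75% municipal = 10.25% → €18.705225
Wall mirror €88.05: household furniture → 8.5% + 1.75% municipal = 10.25% → €9.025125
Subtotal = €868.35; unrounded tax = €84.60625 → €84.61; total due = €952.96

€952.96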